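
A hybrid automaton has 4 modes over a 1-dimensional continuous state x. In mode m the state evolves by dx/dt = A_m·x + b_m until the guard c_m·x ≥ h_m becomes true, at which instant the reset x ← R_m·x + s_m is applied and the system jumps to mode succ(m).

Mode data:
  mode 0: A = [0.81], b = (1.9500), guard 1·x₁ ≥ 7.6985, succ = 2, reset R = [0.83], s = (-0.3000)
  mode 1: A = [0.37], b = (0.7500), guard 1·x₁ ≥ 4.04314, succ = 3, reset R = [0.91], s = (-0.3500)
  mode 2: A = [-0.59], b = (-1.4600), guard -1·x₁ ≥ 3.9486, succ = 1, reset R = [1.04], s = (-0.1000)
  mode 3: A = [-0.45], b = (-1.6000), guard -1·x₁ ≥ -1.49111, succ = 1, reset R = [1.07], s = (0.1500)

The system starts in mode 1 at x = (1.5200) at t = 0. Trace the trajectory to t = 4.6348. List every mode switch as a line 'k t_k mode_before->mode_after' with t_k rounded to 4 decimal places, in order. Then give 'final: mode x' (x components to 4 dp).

Mode 1: guard c·x = 4.0431 hit at Δt = 1.4521 (t = 1.4521), x⁻ = (4.0431) → reset → x⁺ = (3.3293), jump to mode 3
Mode 3: guard c·x = -1.4911 hit at Δt = 0.6902 (t = 2.1423), x⁻ = (1.4911) → reset → x⁺ = (1.7455), jump to mode 1
Mode 1: guard c·x = 4.0431 hit at Δt = 1.2855 (t = 3.4278), x⁻ = (4.0431) → reset → x⁺ = (3.3293), jump to mode 3
Mode 3: guard c·x = -1.4911 hit at Δt = 0.6902 (t = 4.1180), x⁻ = (1.4911) → reset → x⁺ = (1.7455), jump to mode 1
Mode 1: flow for 0.5168 to horizon, guard not reached → x = (2.5404)

1 1.4521 1->3
2 2.1423 3->1
3 3.4278 1->3
4 4.1180 3->1
final: 1 2.5404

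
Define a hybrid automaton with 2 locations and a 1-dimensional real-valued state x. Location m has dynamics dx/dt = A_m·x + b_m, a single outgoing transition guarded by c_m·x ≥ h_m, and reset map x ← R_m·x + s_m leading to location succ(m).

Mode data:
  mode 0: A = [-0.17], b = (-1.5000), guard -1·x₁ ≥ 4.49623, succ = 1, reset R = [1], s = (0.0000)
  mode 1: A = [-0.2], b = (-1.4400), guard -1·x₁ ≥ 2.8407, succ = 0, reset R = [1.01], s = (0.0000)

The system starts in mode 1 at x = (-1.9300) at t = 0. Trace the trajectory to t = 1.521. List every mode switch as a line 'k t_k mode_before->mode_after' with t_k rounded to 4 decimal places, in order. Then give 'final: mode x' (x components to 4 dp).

Mode 1: guard c·x = 2.8407 hit at Δt = 0.9486 (t = 0.9486), x⁻ = (-2.8407) → reset → x⁺ = (-2.8691), jump to mode 0
Mode 0: flow for 0.5724 to horizon, guard not reached → x = (-3.4212)

1 0.9486 1->0
final: 0 -3.4212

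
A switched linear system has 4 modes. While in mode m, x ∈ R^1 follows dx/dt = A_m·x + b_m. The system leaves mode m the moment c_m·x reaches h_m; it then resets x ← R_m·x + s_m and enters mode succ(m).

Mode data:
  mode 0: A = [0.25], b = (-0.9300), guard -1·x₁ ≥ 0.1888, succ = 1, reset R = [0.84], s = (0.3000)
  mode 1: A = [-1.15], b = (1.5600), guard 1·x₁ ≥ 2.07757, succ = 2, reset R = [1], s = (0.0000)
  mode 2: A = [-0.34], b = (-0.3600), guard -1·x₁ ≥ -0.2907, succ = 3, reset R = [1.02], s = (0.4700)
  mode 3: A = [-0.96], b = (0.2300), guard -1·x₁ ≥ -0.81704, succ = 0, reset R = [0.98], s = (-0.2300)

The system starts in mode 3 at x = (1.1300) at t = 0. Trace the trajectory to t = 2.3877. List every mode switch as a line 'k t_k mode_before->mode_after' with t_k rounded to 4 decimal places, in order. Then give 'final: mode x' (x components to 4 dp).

1 0.4511 3->0
2 1.3153 0->1
final: 1 1.0025

Mode 3: guard c·x = -0.8170 hit at Δt = 0.4511 (t = 0.4511), x⁻ = (0.8170) → reset → x⁺ = (0.5707), jump to mode 0
Mode 0: guard c·x = 0.1888 hit at Δt = 0.8642 (t = 1.3153), x⁻ = (-0.1888) → reset → x⁺ = (0.1414), jump to mode 1
Mode 1: flow for 1.0724 to horizon, guard not reached → x = (1.0025)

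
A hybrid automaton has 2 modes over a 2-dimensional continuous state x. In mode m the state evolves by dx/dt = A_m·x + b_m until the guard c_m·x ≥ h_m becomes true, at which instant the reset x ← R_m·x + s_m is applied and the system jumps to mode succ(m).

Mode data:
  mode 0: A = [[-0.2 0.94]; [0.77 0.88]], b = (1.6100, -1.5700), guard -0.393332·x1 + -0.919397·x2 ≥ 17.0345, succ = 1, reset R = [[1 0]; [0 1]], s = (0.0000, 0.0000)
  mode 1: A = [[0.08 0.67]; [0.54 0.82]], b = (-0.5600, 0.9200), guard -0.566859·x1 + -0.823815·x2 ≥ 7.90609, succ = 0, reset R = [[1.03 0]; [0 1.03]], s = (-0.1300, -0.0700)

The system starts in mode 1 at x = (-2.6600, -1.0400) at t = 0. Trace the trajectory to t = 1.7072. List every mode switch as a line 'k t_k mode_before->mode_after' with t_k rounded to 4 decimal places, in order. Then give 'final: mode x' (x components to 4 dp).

1 1.2704 1->0
final: 0 -8.5708 -12.1010

Mode 1: guard c·x = 7.9061 hit at Δt = 1.2704 (t = 1.2704), x⁻ = (-6.0604, -5.4268) → reset → x⁺ = (-6.3722, -5.6596), jump to mode 0
Mode 0: flow for 0.4368 to horizon, guard not reached → x = (-8.5708, -12.1010)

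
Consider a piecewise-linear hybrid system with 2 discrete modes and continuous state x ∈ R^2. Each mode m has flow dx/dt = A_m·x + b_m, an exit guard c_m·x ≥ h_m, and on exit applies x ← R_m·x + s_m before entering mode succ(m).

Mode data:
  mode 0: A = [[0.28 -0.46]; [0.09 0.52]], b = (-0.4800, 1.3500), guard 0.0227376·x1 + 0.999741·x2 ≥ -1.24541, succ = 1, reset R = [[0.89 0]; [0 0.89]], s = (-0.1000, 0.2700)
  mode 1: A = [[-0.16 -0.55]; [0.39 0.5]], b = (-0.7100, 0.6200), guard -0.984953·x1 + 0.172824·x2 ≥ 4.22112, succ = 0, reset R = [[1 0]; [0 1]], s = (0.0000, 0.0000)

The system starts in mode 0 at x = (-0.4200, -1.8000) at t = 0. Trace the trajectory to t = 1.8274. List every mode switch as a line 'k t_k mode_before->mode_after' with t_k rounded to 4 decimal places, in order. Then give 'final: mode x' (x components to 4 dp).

1 1.0855 0->1
final: 1 -0.4846 -0.7931

Mode 0: guard c·x = -1.2454 hit at Δt = 1.0855 (t = 1.0855), x⁻ = (-0.2670, -1.2397) → reset → x⁺ = (-0.3376, -0.8333), jump to mode 1
Mode 1: flow for 0.7419 to horizon, guard not reached → x = (-0.4846, -0.7931)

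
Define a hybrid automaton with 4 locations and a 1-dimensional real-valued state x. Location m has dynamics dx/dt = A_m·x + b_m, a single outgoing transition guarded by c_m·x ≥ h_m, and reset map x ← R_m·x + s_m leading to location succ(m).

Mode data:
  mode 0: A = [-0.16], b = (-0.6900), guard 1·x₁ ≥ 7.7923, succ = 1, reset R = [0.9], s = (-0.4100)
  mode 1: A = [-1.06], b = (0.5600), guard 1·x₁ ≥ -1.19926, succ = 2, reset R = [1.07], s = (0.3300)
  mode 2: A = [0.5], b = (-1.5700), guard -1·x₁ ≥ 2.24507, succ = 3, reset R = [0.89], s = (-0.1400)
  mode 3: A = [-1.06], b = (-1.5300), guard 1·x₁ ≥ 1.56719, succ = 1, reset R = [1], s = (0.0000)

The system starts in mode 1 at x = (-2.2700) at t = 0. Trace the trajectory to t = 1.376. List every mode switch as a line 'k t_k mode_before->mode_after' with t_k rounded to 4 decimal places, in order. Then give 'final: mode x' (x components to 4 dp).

Mode 1: guard c·x = -1.1993 hit at Δt = 0.4550 (t = 0.4550), x⁻ = (-1.1993) → reset → x⁺ = (-0.9532), jump to mode 2
Mode 2: guard c·x = 2.2451 hit at Δt = 0.5486 (t = 1.0036), x⁻ = (-2.2451) → reset → x⁺ = (-2.1381), jump to mode 3
Mode 3: flow for 0.3724 to horizon, guard not reached → x = (-1.9115)

1 0.4550 1->2
2 1.0036 2->3
final: 3 -1.9115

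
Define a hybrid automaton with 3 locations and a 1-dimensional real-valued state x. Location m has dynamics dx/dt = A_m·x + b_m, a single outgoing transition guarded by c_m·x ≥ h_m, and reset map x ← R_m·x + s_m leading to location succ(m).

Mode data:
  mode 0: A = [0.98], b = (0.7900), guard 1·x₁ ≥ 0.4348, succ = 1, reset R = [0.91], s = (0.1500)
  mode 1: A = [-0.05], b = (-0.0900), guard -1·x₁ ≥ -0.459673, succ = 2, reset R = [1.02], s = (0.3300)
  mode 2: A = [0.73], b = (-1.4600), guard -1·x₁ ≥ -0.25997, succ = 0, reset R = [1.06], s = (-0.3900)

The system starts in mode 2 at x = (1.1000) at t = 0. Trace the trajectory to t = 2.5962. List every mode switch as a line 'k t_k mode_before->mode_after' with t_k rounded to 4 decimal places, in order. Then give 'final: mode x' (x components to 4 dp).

Mode 2: guard c·x = -0.2600 hit at Δt = 0.9031 (t = 0.9031), x⁻ = (0.2600) → reset → x⁺ = (-0.1144), jump to mode 0
Mode 0: guard c·x = 0.4348 hit at Δt = 0.5964 (t = 1.4995), x⁻ = (0.4348) → reset → x⁺ = (0.5457), jump to mode 1
Mode 1: guard c·x = -0.4597 hit at Δt = 0.7470 (t = 2.2465), x⁻ = (0.4597) → reset → x⁺ = (0.7989), jump to mode 2
Mode 2: flow for 0.3497 to horizon, guard not reached → x = (0.4495)

1 0.9031 2->0
2 1.4995 0->1
3 2.2465 1->2
final: 2 0.4495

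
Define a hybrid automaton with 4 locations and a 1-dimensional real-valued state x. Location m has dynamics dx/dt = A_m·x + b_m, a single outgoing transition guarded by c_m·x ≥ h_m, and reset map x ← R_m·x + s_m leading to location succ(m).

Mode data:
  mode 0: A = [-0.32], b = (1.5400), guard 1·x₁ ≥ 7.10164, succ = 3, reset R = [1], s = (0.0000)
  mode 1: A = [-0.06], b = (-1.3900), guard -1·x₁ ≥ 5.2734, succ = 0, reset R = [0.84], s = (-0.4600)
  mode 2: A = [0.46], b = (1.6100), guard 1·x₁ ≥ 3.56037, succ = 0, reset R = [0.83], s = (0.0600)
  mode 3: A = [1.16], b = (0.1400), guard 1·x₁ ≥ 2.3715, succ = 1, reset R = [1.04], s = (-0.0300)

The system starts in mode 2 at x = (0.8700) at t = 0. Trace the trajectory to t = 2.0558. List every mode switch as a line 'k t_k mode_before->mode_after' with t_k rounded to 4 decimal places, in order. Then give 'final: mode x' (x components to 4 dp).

1 1.0429 2->0
final: 0 3.5127

Mode 2: guard c·x = 3.5604 hit at Δt = 1.0429 (t = 1.0429), x⁻ = (3.5604) → reset → x⁺ = (3.0151), jump to mode 0
Mode 0: flow for 1.0129 to horizon, guard not reached → x = (3.5127)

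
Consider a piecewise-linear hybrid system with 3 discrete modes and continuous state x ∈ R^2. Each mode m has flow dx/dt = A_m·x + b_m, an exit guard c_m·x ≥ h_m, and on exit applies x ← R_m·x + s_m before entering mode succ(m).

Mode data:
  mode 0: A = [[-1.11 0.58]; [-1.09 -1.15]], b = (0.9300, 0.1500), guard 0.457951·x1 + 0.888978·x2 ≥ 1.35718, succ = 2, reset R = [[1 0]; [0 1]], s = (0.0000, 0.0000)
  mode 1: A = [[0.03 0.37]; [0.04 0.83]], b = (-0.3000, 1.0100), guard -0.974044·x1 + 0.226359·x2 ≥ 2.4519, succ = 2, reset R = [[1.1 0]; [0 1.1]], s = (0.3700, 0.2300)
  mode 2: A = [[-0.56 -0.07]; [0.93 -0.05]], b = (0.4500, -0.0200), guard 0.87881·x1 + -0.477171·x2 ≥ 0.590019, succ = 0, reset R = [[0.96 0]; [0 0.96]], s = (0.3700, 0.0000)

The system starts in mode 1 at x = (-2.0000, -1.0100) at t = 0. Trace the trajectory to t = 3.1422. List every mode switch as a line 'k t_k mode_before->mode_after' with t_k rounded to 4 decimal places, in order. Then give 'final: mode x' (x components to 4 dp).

Mode 1: guard c·x = 2.4519 hit at Δt = 0.9990 (t = 0.9990), x⁻ = (-2.7233, -0.8869) → reset → x⁺ = (-2.6257, -0.7456), jump to mode 2
Mode 2: guard c·x = 0.5900 hit at Δt = 1.3074 (t = 2.3064), x⁻ = (-0.7183, -2.5593) → reset → x⁺ = (-0.3195, -2.4569), jump to mode 0
Mode 0: flow for 0.8358 to horizon, guard not reached → x = (-0.0352, -0.7438)

1 0.9990 1->2
2 2.3064 2->0
final: 0 -0.0352 -0.7438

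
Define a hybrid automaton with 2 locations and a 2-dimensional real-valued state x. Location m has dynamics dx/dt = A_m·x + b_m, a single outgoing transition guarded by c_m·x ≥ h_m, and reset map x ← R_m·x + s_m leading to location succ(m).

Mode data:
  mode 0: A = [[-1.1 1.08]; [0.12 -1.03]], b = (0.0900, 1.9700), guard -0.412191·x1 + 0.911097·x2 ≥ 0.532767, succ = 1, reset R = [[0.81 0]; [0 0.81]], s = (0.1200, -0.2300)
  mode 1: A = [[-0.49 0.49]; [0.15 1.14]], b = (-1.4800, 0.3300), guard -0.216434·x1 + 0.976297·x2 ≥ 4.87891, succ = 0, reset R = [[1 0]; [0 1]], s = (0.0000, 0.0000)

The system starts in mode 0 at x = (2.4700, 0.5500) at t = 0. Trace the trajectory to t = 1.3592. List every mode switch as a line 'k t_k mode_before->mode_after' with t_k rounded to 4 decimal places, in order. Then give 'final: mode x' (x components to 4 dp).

1 0.7082 0->1
final: 1 0.7174 2.3354

Mode 0: guard c·x = 0.5328 hit at Δt = 0.7082 (t = 0.7082), x⁻ = (1.7454, 1.3744) → reset → x⁺ = (1.5337, 0.8832), jump to mode 1
Mode 1: flow for 0.6510 to horizon, guard not reached → x = (0.7174, 2.3354)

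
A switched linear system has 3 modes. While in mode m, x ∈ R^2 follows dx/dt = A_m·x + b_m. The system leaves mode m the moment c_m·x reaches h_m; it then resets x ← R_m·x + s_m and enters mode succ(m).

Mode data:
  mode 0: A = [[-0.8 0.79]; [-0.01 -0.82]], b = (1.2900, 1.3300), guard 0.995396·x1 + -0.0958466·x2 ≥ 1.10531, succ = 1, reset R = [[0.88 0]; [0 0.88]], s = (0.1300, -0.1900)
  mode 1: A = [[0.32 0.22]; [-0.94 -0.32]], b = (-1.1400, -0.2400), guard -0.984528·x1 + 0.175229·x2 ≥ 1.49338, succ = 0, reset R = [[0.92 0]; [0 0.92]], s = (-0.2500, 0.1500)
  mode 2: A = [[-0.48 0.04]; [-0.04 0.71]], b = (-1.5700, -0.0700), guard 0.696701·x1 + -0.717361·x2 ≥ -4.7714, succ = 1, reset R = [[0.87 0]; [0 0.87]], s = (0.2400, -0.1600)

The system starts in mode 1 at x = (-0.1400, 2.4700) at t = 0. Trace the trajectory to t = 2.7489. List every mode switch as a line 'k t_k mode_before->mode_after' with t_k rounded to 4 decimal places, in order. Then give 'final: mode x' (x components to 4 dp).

Mode 1: guard c·x = 1.4934 hit at Δt = 1.1769 (t = 1.1769), x⁻ = (-1.1525, 2.0469) → reset → x⁺ = (-1.3103, 2.0331), jump to mode 0
Mode 0: guard c·x = 1.1053 hit at Δt = 0.9750 (t = 2.1519), x⁻ = (1.2842, 1.8045) → reset → x⁺ = (1.2601, 1.3980), jump to mode 1
Mode 1: flow for 0.5970 to horizon, guard not reached → x = (0.9079, 0.4655)

1 1.1769 1->0
2 2.1519 0->1
final: 1 0.9079 0.4655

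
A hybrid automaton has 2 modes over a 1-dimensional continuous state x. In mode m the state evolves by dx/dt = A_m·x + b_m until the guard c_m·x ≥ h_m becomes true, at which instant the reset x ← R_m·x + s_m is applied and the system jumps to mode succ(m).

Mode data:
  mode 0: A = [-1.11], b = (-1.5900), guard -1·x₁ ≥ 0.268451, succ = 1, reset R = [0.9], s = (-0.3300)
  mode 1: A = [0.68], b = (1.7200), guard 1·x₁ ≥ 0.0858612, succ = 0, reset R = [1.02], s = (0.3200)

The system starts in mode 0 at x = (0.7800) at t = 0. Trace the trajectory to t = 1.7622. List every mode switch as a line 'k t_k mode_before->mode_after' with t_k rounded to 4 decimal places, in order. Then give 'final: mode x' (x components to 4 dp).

1 0.5786 0->1
2 1.0044 1->0
3 1.4169 0->1
final: 1 -0.0535

Mode 0: guard c·x = 0.2685 hit at Δt = 0.5786 (t = 0.5786), x⁻ = (-0.2685) → reset → x⁺ = (-0.5716), jump to mode 1
Mode 1: guard c·x = 0.0859 hit at Δt = 0.4258 (t = 1.0044), x⁻ = (0.0859) → reset → x⁺ = (0.4076), jump to mode 0
Mode 0: guard c·x = 0.2685 hit at Δt = 0.4125 (t = 1.4169), x⁻ = (-0.2685) → reset → x⁺ = (-0.5716), jump to mode 1
Mode 1: flow for 0.3453 to horizon, guard not reached → x = (-0.0535)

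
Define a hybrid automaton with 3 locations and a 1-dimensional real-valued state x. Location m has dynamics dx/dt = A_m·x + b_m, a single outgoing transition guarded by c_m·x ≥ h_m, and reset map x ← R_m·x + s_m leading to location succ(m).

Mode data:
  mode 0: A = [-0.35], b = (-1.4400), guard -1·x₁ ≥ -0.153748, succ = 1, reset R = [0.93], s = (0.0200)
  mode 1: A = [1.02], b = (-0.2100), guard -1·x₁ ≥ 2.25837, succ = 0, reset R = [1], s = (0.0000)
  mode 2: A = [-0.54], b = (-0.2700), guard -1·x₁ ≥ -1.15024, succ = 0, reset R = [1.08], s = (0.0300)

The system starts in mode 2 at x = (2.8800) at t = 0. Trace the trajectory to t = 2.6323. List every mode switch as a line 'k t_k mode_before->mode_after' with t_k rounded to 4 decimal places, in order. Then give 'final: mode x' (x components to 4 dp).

1 1.3277 2->0
2 1.9927 0->1
final: 1 0.1235

Mode 2: guard c·x = -1.1502 hit at Δt = 1.3277 (t = 1.3277), x⁻ = (1.1502) → reset → x⁺ = (1.2723), jump to mode 0
Mode 0: guard c·x = -0.1537 hit at Δt = 0.6650 (t = 1.9927), x⁻ = (0.1537) → reset → x⁺ = (0.1630), jump to mode 1
Mode 1: flow for 0.6396 to horizon, guard not reached → x = (0.1235)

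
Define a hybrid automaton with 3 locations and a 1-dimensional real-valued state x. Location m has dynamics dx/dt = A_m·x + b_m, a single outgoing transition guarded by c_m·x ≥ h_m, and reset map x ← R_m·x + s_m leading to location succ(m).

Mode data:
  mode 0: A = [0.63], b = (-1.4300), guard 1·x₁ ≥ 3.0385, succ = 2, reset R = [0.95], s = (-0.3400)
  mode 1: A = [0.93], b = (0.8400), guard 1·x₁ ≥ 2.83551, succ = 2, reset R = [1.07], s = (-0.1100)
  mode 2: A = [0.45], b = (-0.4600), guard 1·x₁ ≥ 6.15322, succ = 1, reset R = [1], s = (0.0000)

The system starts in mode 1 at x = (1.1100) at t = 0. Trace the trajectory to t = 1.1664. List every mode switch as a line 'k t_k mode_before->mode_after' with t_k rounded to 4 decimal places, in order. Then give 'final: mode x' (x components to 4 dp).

Mode 1: guard c·x = 2.8355 hit at Δt = 0.6656 (t = 0.6656), x⁻ = (2.8355) → reset → x⁺ = (2.9240), jump to mode 2
Mode 2: flow for 0.5008 to horizon, guard not reached → x = (3.4047)

1 0.6656 1->2
final: 2 3.4047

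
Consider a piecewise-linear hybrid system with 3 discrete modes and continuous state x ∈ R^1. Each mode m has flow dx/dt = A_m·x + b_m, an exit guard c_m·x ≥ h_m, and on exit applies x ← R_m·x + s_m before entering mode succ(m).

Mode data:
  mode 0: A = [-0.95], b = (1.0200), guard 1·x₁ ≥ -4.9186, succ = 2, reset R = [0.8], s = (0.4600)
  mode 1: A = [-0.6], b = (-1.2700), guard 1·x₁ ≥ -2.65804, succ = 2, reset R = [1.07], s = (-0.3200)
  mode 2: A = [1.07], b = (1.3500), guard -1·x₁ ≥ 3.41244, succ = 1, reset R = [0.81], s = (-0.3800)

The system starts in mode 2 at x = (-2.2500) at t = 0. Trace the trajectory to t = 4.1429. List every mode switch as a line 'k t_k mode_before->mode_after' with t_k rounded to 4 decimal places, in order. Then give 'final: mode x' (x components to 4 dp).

1 0.7267 2->1
2 1.7945 1->2
3 1.9092 2->1
4 2.9770 1->2
5 3.0917 2->1
final: 1 -2.6634

Mode 2: guard c·x = 3.4124 hit at Δt = 0.7267 (t = 0.7267), x⁻ = (-3.4124) → reset → x⁺ = (-3.1441), jump to mode 1
Mode 1: guard c·x = -2.6580 hit at Δt = 1.0678 (t = 1.7945), x⁻ = (-2.6580) → reset → x⁺ = (-3.1641), jump to mode 2
Mode 2: guard c·x = 3.4124 hit at Δt = 0.1147 (t = 1.9092), x⁻ = (-3.4124) → reset → x⁺ = (-3.1441), jump to mode 1
Mode 1: guard c·x = -2.6580 hit at Δt = 1.0678 (t = 2.9770), x⁻ = (-2.6580) → reset → x⁺ = (-3.1641), jump to mode 2
Mode 2: guard c·x = 3.4124 hit at Δt = 0.1147 (t = 3.0917), x⁻ = (-3.4124) → reset → x⁺ = (-3.1441), jump to mode 1
Mode 1: flow for 1.0512 to horizon, guard not reached → x = (-2.6634)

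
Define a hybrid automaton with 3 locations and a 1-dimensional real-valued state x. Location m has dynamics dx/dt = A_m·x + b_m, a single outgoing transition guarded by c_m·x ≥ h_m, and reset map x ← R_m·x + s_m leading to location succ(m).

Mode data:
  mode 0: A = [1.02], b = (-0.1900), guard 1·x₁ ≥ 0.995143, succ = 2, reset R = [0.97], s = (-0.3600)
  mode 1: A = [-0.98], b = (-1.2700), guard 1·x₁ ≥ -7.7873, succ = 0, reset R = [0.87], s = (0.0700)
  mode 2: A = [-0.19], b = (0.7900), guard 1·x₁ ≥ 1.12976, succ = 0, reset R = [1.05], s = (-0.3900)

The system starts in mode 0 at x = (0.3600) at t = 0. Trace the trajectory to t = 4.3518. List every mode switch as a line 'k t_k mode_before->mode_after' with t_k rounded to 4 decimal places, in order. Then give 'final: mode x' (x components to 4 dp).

Mode 0: guard c·x = 0.9951 hit at Δt = 1.5080 (t = 1.5080), x⁻ = (0.9951) → reset → x⁺ = (0.6053), jump to mode 2
Mode 2: guard c·x = 1.1298 hit at Δt = 0.8407 (t = 2.3487), x⁻ = (1.1298) → reset → x⁺ = (0.7962), jump to mode 0
Mode 0: guard c·x = 0.9951 hit at Δt = 0.2767 (t = 2.6254), x⁻ = (0.9951) → reset → x⁺ = (0.6053), jump to mode 2
Mode 2: guard c·x = 1.1298 hit at Δt = 0.8407 (t = 3.4661), x⁻ = (1.1298) → reset → x⁺ = (0.7962), jump to mode 0
Mode 0: guard c·x = 0.9951 hit at Δt = 0.2767 (t = 3.7428), x⁻ = (0.9951) → reset → x⁺ = (0.6053), jump to mode 2
Mode 2: flow for 0.6090 to horizon, guard not reached → x = (0.9935)

1 1.5080 0->2
2 2.3487 2->0
3 2.6254 0->2
4 3.4661 2->0
5 3.7428 0->2
final: 2 0.9935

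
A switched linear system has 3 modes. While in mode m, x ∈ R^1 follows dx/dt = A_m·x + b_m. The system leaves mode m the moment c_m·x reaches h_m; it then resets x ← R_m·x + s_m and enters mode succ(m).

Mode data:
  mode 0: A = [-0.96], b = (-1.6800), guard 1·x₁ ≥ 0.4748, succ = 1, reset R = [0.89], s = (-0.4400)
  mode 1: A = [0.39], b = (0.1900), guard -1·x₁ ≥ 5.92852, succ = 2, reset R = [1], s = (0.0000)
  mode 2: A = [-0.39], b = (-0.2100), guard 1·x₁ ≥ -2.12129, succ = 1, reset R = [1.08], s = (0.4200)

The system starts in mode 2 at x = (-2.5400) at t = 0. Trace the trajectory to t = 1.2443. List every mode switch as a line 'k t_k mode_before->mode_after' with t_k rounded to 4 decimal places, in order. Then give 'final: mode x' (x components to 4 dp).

1 0.6018 2->1
final: 1 -2.2651

Mode 2: guard c·x = -2.1213 hit at Δt = 0.6018 (t = 0.6018), x⁻ = (-2.1213) → reset → x⁺ = (-1.8710), jump to mode 1
Mode 1: flow for 0.6425 to horizon, guard not reached → x = (-2.2651)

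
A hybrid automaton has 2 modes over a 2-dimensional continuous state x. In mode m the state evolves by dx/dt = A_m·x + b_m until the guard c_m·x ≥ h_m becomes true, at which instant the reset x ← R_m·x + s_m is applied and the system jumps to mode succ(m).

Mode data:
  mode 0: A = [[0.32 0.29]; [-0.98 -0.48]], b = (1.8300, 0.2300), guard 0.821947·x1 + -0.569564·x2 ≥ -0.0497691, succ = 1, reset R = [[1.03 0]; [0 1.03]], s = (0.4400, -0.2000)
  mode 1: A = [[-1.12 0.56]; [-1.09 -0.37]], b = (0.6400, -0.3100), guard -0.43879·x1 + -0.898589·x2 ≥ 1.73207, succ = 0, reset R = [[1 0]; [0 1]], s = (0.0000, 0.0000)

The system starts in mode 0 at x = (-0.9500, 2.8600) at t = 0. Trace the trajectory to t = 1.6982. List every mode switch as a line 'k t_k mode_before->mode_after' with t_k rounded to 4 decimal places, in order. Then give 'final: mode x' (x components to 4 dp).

Mode 0: guard c·x = -0.0498 hit at Δt = 0.8537 (t = 0.8537), x⁻ = (1.2694, 1.9193) → reset → x⁺ = (1.7475, 1.7768), jump to mode 1
Mode 1: flow for 0.8445 to horizon, guard not reached → x = (1.2112, -0.1074)

1 0.8537 0->1
final: 1 1.2112 -0.1074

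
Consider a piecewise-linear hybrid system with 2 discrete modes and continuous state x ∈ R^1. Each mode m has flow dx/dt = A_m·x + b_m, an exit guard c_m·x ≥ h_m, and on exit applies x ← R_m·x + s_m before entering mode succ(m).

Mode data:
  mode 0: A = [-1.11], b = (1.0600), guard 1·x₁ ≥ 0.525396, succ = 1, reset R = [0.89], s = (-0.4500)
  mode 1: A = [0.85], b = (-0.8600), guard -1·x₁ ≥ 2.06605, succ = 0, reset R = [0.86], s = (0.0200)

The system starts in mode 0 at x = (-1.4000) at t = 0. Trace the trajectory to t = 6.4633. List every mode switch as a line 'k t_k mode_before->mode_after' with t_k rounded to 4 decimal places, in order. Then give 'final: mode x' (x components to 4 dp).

Mode 0: guard c·x = 0.5254 hit at Δt = 1.5329 (t = 1.5329), x⁻ = (0.5254) → reset → x⁺ = (0.0176), jump to mode 1
Mode 1: guard c·x = 2.0661 hit at Δt = 1.3295 (t = 2.8624), x⁻ = (-2.0660) → reset → x⁺ = (-1.7568), jump to mode 0
Mode 0: guard c·x = 0.5254 hit at Δt = 1.6600 (t = 4.5224), x⁻ = (0.5254) → reset → x⁺ = (0.0176), jump to mode 1
Mode 1: guard c·x = 2.0661 hit at Δt = 1.3295 (t = 5.8519), x⁻ = (-2.0661) → reset → x⁺ = (-1.7568), jump to mode 0
Mode 0: flow for 0.6114 to horizon, guard not reached → x = (-0.4207)

1 1.5329 0->1
2 2.8624 1->0
3 4.5224 0->1
4 5.8519 1->0
final: 0 -0.4207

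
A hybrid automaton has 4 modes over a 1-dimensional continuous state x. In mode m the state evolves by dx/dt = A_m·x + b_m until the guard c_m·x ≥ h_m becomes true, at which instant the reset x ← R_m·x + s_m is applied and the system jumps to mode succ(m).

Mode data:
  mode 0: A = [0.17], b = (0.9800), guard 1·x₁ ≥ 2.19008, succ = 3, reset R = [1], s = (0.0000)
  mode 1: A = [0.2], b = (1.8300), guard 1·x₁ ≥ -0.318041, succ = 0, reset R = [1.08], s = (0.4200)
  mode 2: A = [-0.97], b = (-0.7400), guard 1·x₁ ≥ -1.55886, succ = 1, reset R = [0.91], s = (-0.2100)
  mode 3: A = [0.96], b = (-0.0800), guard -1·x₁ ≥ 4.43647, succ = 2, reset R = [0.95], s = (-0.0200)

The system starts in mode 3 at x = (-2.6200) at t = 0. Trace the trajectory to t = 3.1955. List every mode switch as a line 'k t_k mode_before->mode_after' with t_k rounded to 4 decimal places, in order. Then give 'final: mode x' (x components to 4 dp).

1 0.5354 3->2
2 2.0538 2->1
3 2.8569 1->0
final: 0 0.4226

Mode 3: guard c·x = 4.4365 hit at Δt = 0.5354 (t = 0.5354), x⁻ = (-4.4365) → reset → x⁺ = (-4.2346), jump to mode 2
Mode 2: guard c·x = -1.5589 hit at Δt = 1.5184 (t = 2.0538), x⁻ = (-1.5589) → reset → x⁺ = (-1.6286), jump to mode 1
Mode 1: guard c·x = -0.3180 hit at Δt = 0.8031 (t = 2.8569), x⁻ = (-0.3180) → reset → x⁺ = (0.0765), jump to mode 0
Mode 0: flow for 0.3386 to horizon, guard not reached → x = (0.4226)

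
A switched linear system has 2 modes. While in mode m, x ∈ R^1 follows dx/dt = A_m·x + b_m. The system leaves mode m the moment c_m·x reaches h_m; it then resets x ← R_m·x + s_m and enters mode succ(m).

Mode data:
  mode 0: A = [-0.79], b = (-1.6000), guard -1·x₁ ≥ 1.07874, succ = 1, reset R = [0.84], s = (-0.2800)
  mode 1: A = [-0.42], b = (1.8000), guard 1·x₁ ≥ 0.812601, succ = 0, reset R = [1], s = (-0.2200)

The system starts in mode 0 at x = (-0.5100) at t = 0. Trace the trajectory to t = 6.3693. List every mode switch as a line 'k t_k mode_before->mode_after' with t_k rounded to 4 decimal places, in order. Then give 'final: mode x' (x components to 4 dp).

Mode 0: guard c·x = 1.0787 hit at Δt = 0.5956 (t = 0.5956), x⁻ = (-1.0787) → reset → x⁺ = (-1.1861), jump to mode 1
Mode 1: guard c·x = 0.8126 hit at Δt = 1.0823 (t = 1.6779), x⁻ = (0.8126) → reset → x⁺ = (0.5926), jump to mode 0
Mode 0: guard c·x = 1.0787 hit at Δt = 1.2877 (t = 2.9656), x⁻ = (-1.0787) → reset → x⁺ = (-1.1861), jump to mode 1
Mode 1: guard c·x = 0.8126 hit at Δt = 1.0823 (t = 4.0479), x⁻ = (0.8126) → reset → x⁺ = (0.5926), jump to mode 0
Mode 0: guard c·x = 1.0787 hit at Δt = 1.2877 (t = 5.3356), x⁻ = (-1.0787) → reset → x⁺ = (-1.1861), jump to mode 1
Mode 1: flow for 1.0337 to horizon, guard not reached → x = (0.7410)

1 0.5956 0->1
2 1.6779 1->0
3 2.9656 0->1
4 4.0479 1->0
5 5.3356 0->1
final: 1 0.7410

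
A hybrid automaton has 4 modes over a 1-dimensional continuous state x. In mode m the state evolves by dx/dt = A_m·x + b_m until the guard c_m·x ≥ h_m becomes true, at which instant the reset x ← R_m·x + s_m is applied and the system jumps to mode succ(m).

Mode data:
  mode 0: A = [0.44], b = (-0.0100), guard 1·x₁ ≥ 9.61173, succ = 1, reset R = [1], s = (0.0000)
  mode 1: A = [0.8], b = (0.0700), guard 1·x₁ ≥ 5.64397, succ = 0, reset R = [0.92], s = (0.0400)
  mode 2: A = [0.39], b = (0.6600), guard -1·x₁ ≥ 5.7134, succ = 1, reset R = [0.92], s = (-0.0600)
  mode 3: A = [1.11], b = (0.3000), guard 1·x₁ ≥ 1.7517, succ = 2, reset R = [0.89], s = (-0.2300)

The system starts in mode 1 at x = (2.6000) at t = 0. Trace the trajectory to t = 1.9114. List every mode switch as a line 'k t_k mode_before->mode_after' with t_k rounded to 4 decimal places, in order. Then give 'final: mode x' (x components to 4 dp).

1 0.9467 1->0
final: 0 7.9872

Mode 1: guard c·x = 5.6440 hit at Δt = 0.9467 (t = 0.9467), x⁻ = (5.6440) → reset → x⁺ = (5.2325), jump to mode 0
Mode 0: flow for 0.9647 to horizon, guard not reached → x = (7.9872)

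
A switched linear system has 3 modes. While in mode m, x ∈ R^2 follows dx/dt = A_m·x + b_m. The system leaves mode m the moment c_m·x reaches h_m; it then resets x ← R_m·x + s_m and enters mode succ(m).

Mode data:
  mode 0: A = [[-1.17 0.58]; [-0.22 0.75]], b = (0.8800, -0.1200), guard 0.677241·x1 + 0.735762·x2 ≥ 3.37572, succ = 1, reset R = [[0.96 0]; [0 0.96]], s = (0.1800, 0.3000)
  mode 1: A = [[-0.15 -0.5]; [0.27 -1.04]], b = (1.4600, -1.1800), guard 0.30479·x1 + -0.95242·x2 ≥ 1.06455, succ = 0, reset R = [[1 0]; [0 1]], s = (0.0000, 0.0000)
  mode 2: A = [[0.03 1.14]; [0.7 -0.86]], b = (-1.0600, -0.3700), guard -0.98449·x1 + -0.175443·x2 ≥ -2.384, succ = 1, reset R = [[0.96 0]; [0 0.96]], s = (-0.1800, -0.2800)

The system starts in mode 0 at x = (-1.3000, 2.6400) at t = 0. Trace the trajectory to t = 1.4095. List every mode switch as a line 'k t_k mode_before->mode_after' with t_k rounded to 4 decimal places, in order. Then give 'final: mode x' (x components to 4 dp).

Mode 0: guard c·x = 3.3757 hit at Δt = 0.5874 (t = 0.5874), x⁻ = (0.5591, 4.0734) → reset → x⁺ = (0.7168, 4.2105), jump to mode 1
Mode 1: flow for 0.8221 to horizon, guard not reached → x = (0.8027, 1.2384)

1 0.5874 0->1
final: 1 0.8027 1.2384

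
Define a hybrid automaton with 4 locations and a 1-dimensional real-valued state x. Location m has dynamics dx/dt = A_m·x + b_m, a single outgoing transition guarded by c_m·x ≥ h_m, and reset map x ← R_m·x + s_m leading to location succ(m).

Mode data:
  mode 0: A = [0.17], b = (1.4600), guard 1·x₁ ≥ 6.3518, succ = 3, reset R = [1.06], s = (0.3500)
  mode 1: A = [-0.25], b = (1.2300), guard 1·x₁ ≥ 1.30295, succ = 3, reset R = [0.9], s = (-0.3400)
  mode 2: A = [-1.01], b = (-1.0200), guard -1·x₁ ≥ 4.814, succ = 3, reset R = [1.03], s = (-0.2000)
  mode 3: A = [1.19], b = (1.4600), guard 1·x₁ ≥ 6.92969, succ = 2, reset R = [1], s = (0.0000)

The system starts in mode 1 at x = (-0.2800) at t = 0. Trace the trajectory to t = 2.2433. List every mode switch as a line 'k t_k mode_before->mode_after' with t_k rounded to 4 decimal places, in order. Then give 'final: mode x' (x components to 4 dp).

1 1.4520 1->3
final: 3 4.0542

Mode 1: guard c·x = 1.3030 hit at Δt = 1.4520 (t = 1.4520), x⁻ = (1.3029) → reset → x⁺ = (0.8327), jump to mode 3
Mode 3: flow for 0.7913 to horizon, guard not reached → x = (4.0542)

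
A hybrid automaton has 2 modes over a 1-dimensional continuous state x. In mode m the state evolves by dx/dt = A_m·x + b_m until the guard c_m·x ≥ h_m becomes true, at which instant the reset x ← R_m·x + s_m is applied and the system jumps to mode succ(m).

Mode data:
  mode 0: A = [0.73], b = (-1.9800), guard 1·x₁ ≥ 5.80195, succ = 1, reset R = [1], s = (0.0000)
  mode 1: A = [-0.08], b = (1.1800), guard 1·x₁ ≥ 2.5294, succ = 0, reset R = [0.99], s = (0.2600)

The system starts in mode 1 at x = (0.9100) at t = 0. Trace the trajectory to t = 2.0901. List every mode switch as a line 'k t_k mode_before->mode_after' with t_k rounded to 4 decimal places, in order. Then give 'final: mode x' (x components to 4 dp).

1 1.5555 1->0
final: 0 2.7888

Mode 1: guard c·x = 2.5294 hit at Δt = 1.5555 (t = 1.5555), x⁻ = (2.5294) → reset → x⁺ = (2.7641), jump to mode 0
Mode 0: flow for 0.5346 to horizon, guard not reached → x = (2.7888)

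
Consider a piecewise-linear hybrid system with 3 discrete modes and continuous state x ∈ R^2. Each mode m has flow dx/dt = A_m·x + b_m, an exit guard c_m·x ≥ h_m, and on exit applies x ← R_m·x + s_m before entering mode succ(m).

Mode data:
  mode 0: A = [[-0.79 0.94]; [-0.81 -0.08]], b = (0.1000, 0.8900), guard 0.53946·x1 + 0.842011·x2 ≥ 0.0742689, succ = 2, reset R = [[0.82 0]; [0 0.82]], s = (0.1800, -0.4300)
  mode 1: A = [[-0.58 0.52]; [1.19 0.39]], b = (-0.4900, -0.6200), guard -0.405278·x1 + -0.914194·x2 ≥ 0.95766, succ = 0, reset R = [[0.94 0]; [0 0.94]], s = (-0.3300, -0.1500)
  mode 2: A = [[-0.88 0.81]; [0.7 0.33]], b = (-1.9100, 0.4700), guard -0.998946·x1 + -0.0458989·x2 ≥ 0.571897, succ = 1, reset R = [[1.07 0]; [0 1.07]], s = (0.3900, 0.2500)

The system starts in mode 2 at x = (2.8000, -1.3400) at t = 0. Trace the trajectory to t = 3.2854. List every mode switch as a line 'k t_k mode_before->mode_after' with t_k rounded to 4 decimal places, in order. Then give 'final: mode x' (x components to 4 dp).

Mode 2: guard c·x = 0.5719 hit at Δt = 1.0317 (t = 1.0317), x⁻ = (-0.5487, -0.5173) → reset → x⁺ = (-0.1971, -0.3035), jump to mode 1
Mode 1: guard c·x = 0.9577 hit at Δt = 0.4428 (t = 1.4745), x⁻ = (-0.4588, -0.8441) → reset → x⁺ = (-0.7613, -0.9435), jump to mode 0
Mode 0: guard c·x = 0.0743 hit at Δt = 0.8992 (t = 2.3737), x⁻ = (-0.4224, 0.3588) → reset → x⁺ = (-0.1664, -0.1357), jump to mode 2
Mode 2: guard c·x = 0.5719 hit at Δt = 0.2407 (t = 2.6144), x⁻ = (-0.5682, -0.0945) → reset → x⁺ = (-0.2179, 0.1489), jump to mode 1
Mode 1: flow for 0.6710 to horizon, guard not reached → x = (-0.4801, -0.5838)

1 1.0317 2->1
2 1.4745 1->0
3 2.3737 0->2
4 2.6144 2->1
final: 1 -0.4801 -0.5838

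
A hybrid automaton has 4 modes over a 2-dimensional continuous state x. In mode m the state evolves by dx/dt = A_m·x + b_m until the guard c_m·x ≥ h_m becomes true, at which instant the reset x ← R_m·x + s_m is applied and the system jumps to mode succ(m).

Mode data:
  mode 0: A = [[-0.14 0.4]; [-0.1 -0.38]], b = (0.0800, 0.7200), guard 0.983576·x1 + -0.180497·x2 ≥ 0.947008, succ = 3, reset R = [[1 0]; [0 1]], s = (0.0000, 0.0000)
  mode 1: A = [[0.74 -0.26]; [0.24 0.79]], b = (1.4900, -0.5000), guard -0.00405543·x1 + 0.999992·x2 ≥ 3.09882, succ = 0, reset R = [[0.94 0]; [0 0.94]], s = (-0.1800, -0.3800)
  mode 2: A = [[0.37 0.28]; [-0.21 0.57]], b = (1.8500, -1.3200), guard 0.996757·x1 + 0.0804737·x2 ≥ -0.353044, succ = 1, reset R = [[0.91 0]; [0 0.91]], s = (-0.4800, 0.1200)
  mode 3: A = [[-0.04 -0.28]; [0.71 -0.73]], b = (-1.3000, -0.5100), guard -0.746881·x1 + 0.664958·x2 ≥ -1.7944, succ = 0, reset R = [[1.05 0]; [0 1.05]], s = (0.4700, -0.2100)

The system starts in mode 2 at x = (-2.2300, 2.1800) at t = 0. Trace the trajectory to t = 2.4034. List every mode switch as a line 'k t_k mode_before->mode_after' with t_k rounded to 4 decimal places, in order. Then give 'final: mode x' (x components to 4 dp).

Mode 2: guard c·x = -0.3530 hit at Δt = 0.8528 (t = 0.8528), x⁻ = (-0.5514, 2.4427) → reset → x⁺ = (-0.9818, 2.3428), jump to mode 1
Mode 1: guard c·x = 3.0988 hit at Δt = 0.5380 (t = 1.3908), x⁻ = (-0.9355, 3.0951) → reset → x⁺ = (-1.0594, 2.5293), jump to mode 0
Mode 0: flow for 1.0126 to horizon, guard not reached → x = (0.0808, 2.3631)

1 0.8528 2->1
2 1.3908 1->0
final: 0 0.0808 2.3631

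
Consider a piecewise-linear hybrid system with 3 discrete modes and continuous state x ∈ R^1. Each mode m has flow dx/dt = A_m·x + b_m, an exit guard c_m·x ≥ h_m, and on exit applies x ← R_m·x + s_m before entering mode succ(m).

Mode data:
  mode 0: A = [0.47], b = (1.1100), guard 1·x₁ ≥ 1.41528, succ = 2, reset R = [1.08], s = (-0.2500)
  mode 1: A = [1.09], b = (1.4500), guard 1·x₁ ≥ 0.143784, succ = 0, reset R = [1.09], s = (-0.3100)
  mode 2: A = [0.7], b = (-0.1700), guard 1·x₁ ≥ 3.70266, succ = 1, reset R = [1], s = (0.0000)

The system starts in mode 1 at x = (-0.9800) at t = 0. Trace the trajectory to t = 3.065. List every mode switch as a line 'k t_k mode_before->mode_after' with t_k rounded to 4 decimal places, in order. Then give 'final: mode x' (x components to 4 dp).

1 1.3184 1->0
2 2.4602 0->2
final: 2 1.8244

Mode 1: guard c·x = 0.1438 hit at Δt = 1.3184 (t = 1.3184), x⁻ = (0.1438) → reset → x⁺ = (-0.1533), jump to mode 0
Mode 0: guard c·x = 1.4153 hit at Δt = 1.1418 (t = 2.4602), x⁻ = (1.4153) → reset → x⁺ = (1.2785), jump to mode 2
Mode 2: flow for 0.6048 to horizon, guard not reached → x = (1.8244)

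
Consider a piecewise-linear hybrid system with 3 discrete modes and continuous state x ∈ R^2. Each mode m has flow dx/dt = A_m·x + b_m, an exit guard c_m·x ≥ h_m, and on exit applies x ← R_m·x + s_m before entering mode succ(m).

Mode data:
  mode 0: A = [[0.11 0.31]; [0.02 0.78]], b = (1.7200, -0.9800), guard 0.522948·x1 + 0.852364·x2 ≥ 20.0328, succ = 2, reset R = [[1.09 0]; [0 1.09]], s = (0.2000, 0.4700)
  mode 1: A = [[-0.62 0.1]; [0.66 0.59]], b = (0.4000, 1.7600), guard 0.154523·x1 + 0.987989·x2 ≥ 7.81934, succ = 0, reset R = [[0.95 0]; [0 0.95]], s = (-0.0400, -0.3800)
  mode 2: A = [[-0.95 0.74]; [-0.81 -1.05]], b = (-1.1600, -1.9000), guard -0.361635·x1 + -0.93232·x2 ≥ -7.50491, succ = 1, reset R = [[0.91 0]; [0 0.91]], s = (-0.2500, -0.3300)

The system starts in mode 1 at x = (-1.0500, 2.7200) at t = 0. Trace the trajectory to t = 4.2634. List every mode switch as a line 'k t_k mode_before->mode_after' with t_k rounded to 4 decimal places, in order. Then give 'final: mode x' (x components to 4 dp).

1 1.1660 1->0
2 2.5421 0->2
3 3.2680 2->1
4 3.5683 1->0
final: 0 9.3343 9.9208

Mode 1: guard c·x = 7.8193 hit at Δt = 1.1660 (t = 1.1660), x⁻ = (0.2566, 7.8743) → reset → x⁺ = (0.2037, 7.1006), jump to mode 0
Mode 0: guard c·x = 20.0328 hit at Δt = 1.3761 (t = 2.5421), x⁻ = (8.1542, 18.4998) → reset → x⁺ = (9.0881, 20.6348), jump to mode 2
Mode 2: guard c·x = -7.5049 hit at Δt = 0.7259 (t = 3.2680), x⁻ = (8.1533, 4.8872) → reset → x⁺ = (7.1695, 4.1173), jump to mode 1
Mode 1: guard c·x = 7.8193 hit at Δt = 0.3003 (t = 3.5683), x⁻ = (6.2132, 6.9426) → reset → x⁺ = (5.8625, 6.2155), jump to mode 0
Mode 0: flow for 0.6951 to horizon, guard not reached → x = (9.3343, 9.9208)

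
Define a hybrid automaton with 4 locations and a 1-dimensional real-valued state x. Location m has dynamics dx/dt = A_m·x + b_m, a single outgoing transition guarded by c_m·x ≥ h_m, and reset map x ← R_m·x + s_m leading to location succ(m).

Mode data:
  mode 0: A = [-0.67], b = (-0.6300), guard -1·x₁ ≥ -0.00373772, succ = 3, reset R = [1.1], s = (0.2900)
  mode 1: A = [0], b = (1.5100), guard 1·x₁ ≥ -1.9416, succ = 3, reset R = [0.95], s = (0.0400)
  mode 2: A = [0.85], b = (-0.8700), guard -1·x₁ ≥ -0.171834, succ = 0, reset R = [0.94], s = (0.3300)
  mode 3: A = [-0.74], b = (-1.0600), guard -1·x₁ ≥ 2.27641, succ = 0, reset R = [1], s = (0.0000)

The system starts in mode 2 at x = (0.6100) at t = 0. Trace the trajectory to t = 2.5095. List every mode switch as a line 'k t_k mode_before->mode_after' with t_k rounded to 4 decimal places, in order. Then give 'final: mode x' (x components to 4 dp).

1 0.8500 2->0
2 1.4717 0->3
final: 3 -0.6314

Mode 2: guard c·x = -0.1718 hit at Δt = 0.8500 (t = 0.8500), x⁻ = (0.1718) → reset → x⁺ = (0.4915), jump to mode 0
Mode 0: guard c·x = -0.0037 hit at Δt = 0.6217 (t = 1.4717), x⁻ = (0.0037) → reset → x⁺ = (0.2941), jump to mode 3
Mode 3: flow for 1.0378 to horizon, guard not reached → x = (-0.6314)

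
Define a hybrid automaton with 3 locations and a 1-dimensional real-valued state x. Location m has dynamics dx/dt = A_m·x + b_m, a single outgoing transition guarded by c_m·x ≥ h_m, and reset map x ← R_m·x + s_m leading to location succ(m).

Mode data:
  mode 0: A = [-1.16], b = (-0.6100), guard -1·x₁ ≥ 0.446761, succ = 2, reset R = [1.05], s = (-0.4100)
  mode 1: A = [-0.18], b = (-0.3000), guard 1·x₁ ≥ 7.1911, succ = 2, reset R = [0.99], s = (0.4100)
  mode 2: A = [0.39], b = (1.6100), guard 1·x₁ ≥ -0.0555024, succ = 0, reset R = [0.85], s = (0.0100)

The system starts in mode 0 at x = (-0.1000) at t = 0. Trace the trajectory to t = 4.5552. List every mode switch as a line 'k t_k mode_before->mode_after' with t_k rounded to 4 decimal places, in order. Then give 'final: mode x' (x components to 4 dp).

1 1.4512 0->2
2 2.0305 2->0
3 3.6003 0->2
4 4.1796 2->0
final: 0 -0.2098

Mode 0: guard c·x = 0.4468 hit at Δt = 1.4512 (t = 1.4512), x⁻ = (-0.4468) → reset → x⁺ = (-0.8791), jump to mode 2
Mode 2: guard c·x = -0.0555 hit at Δt = 0.5793 (t = 2.0305), x⁻ = (-0.0555) → reset → x⁺ = (-0.0372), jump to mode 0
Mode 0: guard c·x = 0.4468 hit at Δt = 1.5698 (t = 3.6003), x⁻ = (-0.4468) → reset → x⁺ = (-0.8791), jump to mode 2
Mode 2: guard c·x = -0.0555 hit at Δt = 0.5793 (t = 4.1796), x⁻ = (-0.0555) → reset → x⁺ = (-0.0372), jump to mode 0
Mode 0: flow for 0.3756 to horizon, guard not reached → x = (-0.2098)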